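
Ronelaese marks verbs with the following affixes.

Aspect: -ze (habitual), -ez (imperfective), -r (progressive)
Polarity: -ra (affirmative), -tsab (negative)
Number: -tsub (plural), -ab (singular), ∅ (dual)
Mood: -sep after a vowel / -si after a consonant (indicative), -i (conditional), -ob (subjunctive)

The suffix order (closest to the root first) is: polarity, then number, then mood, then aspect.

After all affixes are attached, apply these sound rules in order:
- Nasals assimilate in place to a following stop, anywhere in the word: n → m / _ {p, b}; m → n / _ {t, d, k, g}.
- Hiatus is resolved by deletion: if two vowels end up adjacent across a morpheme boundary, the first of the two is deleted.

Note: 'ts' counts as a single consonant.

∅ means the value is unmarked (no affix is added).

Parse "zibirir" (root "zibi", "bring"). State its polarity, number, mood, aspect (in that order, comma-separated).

Segment: zibi-ra-i-r.
polarity: -ra → affirmative.
number: ∅ → dual.
mood: -i → conditional.
aspect: -r → progressive.

affirmative, dual, conditional, progressive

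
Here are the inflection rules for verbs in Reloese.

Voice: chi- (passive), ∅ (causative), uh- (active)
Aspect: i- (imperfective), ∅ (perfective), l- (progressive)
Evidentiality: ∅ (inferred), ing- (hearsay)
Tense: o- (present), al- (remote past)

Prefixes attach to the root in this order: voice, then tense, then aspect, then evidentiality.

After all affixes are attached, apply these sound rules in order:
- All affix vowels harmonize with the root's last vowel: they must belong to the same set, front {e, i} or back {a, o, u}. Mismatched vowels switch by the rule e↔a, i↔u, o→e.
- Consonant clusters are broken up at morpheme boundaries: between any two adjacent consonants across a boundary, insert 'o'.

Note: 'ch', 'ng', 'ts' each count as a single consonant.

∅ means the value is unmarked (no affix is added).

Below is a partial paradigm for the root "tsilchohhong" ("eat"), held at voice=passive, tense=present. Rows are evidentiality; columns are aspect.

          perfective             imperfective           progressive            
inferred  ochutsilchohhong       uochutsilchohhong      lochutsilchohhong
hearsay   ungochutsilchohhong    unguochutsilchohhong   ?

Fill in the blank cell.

ungolochutsilchohhong

Attach voice passive chi- → chitsilchohhong.
Attach tense present o- → ochitsilchohhong.
Attach aspect progressive l- → lochitsilchohhong.
Attach evidentiality hearsay ing- → inglochitsilchohhong.
Apply vowel harmony: inglochitsilchohhong → unglochutsilchohhong.
Apply epenthesis: unglochutsilchohhong → ungolochutsilchohhong.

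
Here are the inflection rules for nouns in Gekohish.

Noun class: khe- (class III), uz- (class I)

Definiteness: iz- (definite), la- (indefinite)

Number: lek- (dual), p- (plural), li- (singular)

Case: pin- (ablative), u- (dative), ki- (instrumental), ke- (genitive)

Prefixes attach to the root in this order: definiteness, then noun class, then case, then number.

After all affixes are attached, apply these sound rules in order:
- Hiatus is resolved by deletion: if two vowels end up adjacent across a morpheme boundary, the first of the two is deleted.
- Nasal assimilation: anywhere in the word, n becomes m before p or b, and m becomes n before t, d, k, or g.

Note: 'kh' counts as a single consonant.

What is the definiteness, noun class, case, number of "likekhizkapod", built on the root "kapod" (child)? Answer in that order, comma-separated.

definite, class III, genitive, singular

Segment: li-ke-khe-iz-kapod.
definiteness: iz- → definite.
noun class: khe- → class III.
case: ke- → genitive.
number: li- → singular.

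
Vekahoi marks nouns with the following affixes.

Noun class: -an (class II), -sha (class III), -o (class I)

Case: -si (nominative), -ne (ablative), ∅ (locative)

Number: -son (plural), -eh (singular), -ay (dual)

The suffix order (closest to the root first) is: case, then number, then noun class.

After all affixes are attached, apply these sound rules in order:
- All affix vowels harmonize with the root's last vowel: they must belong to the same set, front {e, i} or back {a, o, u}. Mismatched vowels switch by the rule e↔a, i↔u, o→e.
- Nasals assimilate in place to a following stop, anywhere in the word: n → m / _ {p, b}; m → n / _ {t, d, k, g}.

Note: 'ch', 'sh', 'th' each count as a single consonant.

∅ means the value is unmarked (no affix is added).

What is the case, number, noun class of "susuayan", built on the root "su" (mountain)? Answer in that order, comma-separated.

nominative, dual, class II

Segment: su-si-ay-an.
case: -si → nominative.
number: -ay → dual.
noun class: -an → class II.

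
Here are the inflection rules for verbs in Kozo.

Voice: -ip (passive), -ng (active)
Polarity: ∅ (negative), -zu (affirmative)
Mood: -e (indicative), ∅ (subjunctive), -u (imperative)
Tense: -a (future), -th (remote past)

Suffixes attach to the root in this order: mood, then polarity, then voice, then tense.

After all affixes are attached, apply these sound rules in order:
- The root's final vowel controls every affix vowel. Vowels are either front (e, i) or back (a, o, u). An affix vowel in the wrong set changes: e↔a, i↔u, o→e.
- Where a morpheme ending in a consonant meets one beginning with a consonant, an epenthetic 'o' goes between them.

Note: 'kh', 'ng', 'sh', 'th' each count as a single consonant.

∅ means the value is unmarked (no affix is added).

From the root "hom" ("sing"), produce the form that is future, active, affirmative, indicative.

homazunga

Attach mood indicative -e → home.
Attach polarity affirmative -zu → homezu.
Attach voice active -ng → homezung.
Attach tense future -a → homezunga.
Apply vowel harmony: homezunga → homazunga.
Epenthesis: no change.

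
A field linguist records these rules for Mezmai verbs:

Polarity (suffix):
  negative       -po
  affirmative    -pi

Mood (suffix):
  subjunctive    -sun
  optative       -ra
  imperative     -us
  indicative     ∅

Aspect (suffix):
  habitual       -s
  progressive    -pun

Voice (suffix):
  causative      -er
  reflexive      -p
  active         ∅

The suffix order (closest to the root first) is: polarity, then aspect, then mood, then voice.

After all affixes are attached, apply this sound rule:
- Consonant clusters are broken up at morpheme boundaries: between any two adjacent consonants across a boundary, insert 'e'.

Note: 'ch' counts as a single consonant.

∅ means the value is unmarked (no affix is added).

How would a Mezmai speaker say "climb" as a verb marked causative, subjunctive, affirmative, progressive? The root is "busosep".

Attach polarity affirmative -pi → busoseppi.
Attach aspect progressive -pun → busoseppipun.
Attach mood subjunctive -sun → busoseppipunsun.
Attach voice causative -er → busoseppipunsuner.
Apply epenthesis: busoseppipunsuner → busosepepipunesuner.

busosepepipunesuner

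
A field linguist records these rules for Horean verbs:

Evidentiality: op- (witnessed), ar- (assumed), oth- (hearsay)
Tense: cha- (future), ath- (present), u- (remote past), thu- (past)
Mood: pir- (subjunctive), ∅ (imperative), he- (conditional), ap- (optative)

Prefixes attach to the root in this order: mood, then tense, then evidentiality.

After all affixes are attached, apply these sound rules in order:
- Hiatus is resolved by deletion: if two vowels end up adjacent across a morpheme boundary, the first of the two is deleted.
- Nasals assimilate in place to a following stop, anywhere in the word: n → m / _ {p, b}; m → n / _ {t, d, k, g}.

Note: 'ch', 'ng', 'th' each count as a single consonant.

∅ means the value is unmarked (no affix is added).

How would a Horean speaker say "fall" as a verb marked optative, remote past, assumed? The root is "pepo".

Attach mood optative ap- → appepo.
Attach tense remote past u- → uappepo.
Attach evidentiality assumed ar- → aruappepo.
Apply vowel deletion: aruappepo → arappepo.
Nasal assimilation: no change.

arappepo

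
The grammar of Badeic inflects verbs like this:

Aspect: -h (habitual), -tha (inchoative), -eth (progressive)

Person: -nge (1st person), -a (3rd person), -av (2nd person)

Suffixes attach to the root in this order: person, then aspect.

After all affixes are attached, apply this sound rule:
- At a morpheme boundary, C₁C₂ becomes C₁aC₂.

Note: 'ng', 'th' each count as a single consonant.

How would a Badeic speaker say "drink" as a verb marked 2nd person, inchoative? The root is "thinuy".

thinuyavatha

Attach person 2nd person -av → thinuyav.
Attach aspect inchoative -tha → thinuyavtha.
Apply epenthesis: thinuyavtha → thinuyavatha.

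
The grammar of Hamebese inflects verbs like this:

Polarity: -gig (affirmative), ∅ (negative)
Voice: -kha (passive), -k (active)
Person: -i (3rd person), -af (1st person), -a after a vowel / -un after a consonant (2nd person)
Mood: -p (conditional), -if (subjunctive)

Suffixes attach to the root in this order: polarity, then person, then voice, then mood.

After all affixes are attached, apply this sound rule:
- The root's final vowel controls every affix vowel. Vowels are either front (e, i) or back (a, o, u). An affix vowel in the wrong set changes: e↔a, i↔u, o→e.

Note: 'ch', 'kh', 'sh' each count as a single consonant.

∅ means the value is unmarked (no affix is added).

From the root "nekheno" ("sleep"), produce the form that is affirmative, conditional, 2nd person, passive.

nekhenogugunkhap

Attach polarity affirmative -gig → nekhenogig.
Attach person 2nd person -un (after consonant 'g') → nekhenogigun.
Attach voice passive -kha → nekhenogigunkha.
Attach mood conditional -p → nekhenogigunkhap.
Apply vowel harmony: nekhenogigunkhap → nekhenogugunkhap.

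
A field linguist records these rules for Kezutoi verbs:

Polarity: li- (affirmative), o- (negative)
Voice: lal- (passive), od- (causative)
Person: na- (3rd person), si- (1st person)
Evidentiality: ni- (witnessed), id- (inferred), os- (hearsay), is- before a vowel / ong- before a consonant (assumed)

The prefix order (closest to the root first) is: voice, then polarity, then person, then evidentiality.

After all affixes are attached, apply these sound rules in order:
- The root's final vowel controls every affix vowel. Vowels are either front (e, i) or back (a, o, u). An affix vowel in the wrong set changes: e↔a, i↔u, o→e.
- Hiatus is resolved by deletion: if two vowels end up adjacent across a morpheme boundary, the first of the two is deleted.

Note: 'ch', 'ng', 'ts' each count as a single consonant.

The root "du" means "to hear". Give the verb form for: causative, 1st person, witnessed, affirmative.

nusuloddu

Attach voice causative od- → oddu.
Attach polarity affirmative li- → lioddu.
Attach person 1st person si- → silioddu.
Attach evidentiality witnessed ni- → nisilioddu.
Apply vowel harmony: nisilioddu → nusuluoddu.
Apply vowel deletion: nusuluoddu → nusuloddu.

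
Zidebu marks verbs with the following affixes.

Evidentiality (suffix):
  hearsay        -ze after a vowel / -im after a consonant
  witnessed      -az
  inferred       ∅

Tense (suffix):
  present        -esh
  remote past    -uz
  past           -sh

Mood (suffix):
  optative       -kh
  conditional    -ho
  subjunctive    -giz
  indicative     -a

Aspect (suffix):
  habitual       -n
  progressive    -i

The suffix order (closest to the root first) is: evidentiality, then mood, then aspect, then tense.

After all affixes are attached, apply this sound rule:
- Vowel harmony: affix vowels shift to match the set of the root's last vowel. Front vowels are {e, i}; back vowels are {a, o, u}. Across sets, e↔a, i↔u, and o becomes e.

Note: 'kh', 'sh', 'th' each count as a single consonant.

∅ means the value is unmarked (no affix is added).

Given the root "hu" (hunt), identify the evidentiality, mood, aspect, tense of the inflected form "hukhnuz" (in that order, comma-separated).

inferred, optative, habitual, remote past

Segment: hu-kh-n-uz.
evidentiality: ∅ → inferred.
mood: -kh → optative.
aspect: -n → habitual.
tense: -uz → remote past.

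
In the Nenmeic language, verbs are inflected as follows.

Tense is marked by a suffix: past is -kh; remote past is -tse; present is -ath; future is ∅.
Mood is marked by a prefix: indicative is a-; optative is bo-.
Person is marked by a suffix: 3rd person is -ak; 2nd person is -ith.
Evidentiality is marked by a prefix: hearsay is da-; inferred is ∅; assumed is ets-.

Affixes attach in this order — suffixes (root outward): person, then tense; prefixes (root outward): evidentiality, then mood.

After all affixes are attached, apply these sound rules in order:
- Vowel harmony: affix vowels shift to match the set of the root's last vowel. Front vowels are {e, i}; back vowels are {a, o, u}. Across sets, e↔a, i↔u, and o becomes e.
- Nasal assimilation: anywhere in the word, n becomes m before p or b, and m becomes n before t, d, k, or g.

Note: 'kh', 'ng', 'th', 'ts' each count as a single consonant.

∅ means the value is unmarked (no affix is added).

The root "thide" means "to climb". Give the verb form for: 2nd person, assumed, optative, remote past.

Attach evidentiality assumed ets- → etsthide.
Attach person 2nd person -ith → etsthideith.
Attach mood optative bo- → boetsthideith.
Attach tense remote past -tse → boetsthideithtse.
Apply vowel harmony: boetsthideithtse → beetsthideithtse.
Nasal assimilation: no change.

beetsthideithtse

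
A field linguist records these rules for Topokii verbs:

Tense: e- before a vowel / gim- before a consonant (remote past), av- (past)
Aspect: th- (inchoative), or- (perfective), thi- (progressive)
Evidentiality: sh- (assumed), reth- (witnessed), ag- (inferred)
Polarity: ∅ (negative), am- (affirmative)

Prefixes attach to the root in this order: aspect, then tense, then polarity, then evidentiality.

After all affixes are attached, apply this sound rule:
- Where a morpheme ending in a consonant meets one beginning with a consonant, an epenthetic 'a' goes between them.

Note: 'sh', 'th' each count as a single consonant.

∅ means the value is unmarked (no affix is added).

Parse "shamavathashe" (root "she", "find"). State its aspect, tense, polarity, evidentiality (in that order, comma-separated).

Segment: sh-am-av-th-she.
aspect: th- → inchoative.
tense: av- → past.
polarity: am- → affirmative.
evidentiality: sh- → assumed.

inchoative, past, affirmative, assumed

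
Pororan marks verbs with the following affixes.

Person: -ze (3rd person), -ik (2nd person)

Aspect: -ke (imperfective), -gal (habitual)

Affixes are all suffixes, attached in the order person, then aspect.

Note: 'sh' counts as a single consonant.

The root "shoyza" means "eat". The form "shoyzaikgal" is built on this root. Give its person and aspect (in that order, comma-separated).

2nd person, habitual

Segment: shoyza-ik-gal.
person: -ik → 2nd person.
aspect: -gal → habitual.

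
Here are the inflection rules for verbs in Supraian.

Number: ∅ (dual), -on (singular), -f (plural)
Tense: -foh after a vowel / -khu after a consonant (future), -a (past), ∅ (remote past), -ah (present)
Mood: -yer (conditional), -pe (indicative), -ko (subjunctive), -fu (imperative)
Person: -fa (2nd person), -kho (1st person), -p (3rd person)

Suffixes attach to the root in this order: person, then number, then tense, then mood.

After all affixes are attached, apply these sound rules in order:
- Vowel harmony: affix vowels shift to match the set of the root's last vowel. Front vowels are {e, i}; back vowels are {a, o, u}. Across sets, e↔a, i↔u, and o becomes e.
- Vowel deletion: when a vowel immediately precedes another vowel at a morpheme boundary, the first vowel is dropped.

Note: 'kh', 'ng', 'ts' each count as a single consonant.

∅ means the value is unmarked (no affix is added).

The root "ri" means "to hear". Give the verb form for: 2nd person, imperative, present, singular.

rifenehfi

Attach person 2nd person -fa → rifa.
Attach number singular -on → rifaon.
Attach tense present -ah → rifaonah.
Attach mood imperative -fu → rifaonahfu.
Apply vowel harmony: rifaonahfu → rifeenehfi.
Apply vowel deletion: rifeenehfi → rifenehfi.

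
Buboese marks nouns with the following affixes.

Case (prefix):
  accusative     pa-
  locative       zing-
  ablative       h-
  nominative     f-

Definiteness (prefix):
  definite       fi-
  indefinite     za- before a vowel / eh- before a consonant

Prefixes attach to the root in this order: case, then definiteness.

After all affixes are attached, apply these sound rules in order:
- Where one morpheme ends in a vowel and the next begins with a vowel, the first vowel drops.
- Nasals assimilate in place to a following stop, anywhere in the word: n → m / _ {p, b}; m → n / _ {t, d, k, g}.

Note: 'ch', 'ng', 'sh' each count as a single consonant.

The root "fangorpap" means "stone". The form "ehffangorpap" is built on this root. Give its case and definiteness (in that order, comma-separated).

Segment: eh-f-fangorpap.
case: f- → nominative.
definiteness: za/eh- → indefinite.

nominative, indefinite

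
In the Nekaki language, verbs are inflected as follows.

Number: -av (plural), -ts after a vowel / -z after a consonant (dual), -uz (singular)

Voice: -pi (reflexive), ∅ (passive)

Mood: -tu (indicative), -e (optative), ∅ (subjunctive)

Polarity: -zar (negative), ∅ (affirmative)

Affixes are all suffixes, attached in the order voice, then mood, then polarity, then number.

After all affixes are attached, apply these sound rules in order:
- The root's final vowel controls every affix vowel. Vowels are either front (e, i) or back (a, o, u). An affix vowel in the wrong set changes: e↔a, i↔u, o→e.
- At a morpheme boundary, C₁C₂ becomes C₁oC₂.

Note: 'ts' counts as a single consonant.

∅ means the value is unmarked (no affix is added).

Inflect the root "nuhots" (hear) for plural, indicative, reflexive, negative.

Attach voice reflexive -pi → nuhotspi.
Attach mood indicative -tu → nuhotspitu.
Attach polarity negative -zar → nuhotspituzar.
Attach number plural -av → nuhotspituzarav.
Apply vowel harmony: nuhotspituzarav → nuhotsputuzarav.
Apply epenthesis: nuhotsputuzarav → nuhotsoputuzarav.

nuhotsoputuzarav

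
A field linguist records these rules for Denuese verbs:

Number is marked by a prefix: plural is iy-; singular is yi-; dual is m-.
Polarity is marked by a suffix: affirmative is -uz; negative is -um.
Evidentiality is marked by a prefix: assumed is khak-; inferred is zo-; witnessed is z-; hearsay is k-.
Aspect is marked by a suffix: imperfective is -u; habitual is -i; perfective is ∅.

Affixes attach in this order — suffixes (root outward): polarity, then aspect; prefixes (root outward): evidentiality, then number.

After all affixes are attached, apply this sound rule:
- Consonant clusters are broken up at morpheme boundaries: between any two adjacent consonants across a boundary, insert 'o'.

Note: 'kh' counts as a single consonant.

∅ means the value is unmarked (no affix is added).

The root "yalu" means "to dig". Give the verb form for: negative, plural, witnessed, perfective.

iyozoyaluum

Attach evidentiality witnessed z- → zyalu.
Attach polarity negative -um → zyaluum.
aspect = perfective: zero marking, form stays zyaluum.
Attach number plural iy- → iyzyaluum.
Apply epenthesis: iyzyaluum → iyozoyaluum.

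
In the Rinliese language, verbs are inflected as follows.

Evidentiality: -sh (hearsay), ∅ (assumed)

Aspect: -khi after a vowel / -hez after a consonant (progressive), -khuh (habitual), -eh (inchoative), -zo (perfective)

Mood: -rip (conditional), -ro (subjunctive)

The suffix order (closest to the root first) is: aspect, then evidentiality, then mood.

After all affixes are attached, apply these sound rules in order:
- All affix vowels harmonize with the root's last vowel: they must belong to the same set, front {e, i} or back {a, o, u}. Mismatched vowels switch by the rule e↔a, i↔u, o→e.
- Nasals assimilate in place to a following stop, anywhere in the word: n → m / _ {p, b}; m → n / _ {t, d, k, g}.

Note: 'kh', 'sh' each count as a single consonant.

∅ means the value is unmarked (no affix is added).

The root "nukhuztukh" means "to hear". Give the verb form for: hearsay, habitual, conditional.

Attach aspect habitual -khuh → nukhuztukhkhuh.
Attach evidentiality hearsay -sh → nukhuztukhkhuhsh.
Attach mood conditional -rip → nukhuztukhkhuhshrip.
Apply vowel harmony: nukhuztukhkhuhshrip → nukhuztukhkhuhshrup.
Nasal assimilation: no change.

nukhuztukhkhuhshrup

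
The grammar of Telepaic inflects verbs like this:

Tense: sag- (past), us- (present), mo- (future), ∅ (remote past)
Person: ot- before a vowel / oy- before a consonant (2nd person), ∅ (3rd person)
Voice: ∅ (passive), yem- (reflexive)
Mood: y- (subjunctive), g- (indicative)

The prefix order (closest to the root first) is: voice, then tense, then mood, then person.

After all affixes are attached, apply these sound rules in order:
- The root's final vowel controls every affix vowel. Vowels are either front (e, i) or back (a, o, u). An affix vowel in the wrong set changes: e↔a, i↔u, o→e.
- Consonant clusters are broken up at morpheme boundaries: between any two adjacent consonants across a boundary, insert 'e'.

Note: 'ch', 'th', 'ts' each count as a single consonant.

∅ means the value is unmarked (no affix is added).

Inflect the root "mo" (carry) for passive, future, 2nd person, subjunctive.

oyeyemomo

voice = passive: zero marking, form stays mo.
Attach tense future mo- → momo.
Attach mood subjunctive y- → ymomo.
Attach person 2nd person oy- (before consonant 'y') → oyymomo.
Vowel harmony: no change.
Apply epenthesis: oyymomo → oyeyemomo.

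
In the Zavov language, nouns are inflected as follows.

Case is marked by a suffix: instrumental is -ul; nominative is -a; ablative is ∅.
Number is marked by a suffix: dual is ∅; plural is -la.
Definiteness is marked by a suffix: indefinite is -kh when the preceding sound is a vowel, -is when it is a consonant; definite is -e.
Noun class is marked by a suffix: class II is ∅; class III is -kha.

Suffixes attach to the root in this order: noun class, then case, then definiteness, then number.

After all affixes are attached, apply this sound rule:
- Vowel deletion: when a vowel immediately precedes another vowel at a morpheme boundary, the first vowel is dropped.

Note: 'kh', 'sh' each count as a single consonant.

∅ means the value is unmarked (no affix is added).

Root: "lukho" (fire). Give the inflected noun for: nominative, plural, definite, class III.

lukhokhela

Attach noun class class III -kha → lukhokha.
Attach case nominative -a → lukhokhaa.
Attach definiteness definite -e → lukhokhaae.
Attach number plural -la → lukhokhaaela.
Apply vowel deletion: lukhokhaaela → lukhokhela.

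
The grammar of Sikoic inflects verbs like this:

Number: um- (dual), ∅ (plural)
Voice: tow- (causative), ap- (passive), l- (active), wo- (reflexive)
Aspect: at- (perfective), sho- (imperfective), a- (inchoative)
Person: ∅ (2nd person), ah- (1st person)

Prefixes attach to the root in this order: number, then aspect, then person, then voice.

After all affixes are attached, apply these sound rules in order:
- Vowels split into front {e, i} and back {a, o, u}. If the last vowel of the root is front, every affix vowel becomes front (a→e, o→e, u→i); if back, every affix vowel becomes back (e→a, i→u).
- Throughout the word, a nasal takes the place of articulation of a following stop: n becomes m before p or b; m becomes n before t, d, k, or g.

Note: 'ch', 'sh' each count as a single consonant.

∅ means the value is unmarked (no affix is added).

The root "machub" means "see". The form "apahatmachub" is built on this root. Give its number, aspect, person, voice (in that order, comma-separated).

Segment: ap-ah-at-machub.
number: ∅ → plural.
aspect: at- → perfective.
person: ah- → 1st person.
voice: ap- → passive.

plural, perfective, 1st person, passive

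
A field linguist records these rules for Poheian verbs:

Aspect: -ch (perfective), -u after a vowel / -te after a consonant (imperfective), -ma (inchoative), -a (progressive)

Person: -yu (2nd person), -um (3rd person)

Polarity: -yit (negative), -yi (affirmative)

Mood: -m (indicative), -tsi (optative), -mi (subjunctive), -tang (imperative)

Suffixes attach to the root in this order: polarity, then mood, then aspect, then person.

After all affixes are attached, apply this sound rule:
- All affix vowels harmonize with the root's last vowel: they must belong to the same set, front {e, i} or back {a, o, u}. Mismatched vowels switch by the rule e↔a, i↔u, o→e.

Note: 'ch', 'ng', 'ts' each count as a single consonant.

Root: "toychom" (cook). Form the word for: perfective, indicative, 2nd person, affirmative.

toychomyumchyu

Attach polarity affirmative -yi → toychomyi.
Attach mood indicative -m → toychomyim.
Attach aspect perfective -ch → toychomyimch.
Attach person 2nd person -yu → toychomyimchyu.
Apply vowel harmony: toychomyimchyu → toychomyumchyu.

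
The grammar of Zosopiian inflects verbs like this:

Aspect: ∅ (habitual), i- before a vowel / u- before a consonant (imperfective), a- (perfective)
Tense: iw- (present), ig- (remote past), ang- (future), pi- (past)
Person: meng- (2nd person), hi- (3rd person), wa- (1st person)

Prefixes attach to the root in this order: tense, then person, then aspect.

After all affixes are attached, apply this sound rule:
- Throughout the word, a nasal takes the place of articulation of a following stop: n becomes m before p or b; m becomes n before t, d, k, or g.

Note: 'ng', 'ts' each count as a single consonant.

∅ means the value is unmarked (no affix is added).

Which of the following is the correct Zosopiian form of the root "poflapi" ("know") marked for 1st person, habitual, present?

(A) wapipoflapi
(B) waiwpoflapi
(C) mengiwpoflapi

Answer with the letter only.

B

Attach tense present iw- → iwpoflapi.
Attach person 1st person wa- → waiwpoflapi.
aspect = habitual: zero marking, form stays waiwpoflapi.
Nasal assimilation: no change.
So the correct form is waiwpoflapi, option (B).
(C) mengiwpoflapi is wrong: it uses 2nd person instead of 1st person for person.
(A) wapipoflapi is wrong: it uses past instead of present for tense.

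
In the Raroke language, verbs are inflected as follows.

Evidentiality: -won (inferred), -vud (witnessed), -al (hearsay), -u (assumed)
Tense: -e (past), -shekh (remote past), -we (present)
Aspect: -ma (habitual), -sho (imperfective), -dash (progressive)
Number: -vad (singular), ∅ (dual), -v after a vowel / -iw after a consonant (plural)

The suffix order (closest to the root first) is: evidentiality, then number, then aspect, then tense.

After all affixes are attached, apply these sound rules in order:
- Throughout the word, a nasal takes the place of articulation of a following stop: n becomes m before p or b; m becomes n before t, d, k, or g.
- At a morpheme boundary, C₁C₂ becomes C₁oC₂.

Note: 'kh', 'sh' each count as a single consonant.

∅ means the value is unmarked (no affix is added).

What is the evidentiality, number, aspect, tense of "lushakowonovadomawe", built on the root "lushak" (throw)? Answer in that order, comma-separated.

inferred, singular, habitual, present

Segment: lushak-won-vad-ma-we.
evidentiality: -won → inferred.
number: -vad → singular.
aspect: -ma → habitual.
tense: -we → present.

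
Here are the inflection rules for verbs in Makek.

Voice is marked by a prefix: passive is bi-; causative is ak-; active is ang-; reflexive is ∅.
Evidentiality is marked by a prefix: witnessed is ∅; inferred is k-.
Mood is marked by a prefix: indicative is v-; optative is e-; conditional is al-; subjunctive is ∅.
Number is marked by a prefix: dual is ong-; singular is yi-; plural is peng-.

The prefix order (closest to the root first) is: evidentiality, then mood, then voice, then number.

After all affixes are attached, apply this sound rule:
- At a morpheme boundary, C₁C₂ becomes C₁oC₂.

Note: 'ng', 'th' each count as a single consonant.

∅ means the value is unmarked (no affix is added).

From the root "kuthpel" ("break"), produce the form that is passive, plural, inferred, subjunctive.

pengobikokuthpel

Attach evidentiality inferred k- → kkuthpel.
mood = subjunctive: zero marking, form stays kkuthpel.
Attach voice passive bi- → bikkuthpel.
Attach number plural peng- → pengbikkuthpel.
Apply epenthesis: pengbikkuthpel → pengobikokuthpel.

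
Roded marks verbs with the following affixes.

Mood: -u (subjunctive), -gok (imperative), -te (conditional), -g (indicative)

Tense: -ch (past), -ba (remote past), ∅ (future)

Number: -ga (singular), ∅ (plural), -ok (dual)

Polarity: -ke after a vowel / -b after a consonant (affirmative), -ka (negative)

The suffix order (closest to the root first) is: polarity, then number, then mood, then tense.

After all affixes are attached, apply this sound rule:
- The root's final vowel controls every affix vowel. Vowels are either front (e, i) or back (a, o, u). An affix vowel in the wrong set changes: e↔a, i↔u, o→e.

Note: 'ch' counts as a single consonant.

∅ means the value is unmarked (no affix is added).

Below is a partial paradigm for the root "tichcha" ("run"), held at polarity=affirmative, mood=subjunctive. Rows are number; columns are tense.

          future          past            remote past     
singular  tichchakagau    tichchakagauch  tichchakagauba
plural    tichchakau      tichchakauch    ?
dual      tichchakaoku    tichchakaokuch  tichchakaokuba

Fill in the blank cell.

tichchakauba

Attach polarity affirmative -ke (after vowel 'a') → tichchake.
number = plural: zero marking, form stays tichchake.
Attach mood subjunctive -u → tichchakeu.
Attach tense remote past -ba → tichchakeuba.
Apply vowel harmony: tichchakeuba → tichchakauba.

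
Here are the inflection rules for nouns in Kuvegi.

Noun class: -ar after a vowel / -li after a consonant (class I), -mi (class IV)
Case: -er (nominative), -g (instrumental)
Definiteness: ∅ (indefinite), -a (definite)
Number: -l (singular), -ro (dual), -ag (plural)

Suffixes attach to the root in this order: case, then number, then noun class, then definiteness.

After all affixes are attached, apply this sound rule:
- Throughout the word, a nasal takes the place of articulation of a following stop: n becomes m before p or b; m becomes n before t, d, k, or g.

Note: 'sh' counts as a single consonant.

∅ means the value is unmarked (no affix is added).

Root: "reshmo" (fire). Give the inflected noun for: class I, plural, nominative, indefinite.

Attach case nominative -er → reshmoer.
Attach number plural -ag → reshmoerag.
Attach noun class class I -li (after consonant 'g') → reshmoeragli.
definiteness = indefinite: zero marking, form stays reshmoeragli.
Nasal assimilation: no change.

reshmoeragli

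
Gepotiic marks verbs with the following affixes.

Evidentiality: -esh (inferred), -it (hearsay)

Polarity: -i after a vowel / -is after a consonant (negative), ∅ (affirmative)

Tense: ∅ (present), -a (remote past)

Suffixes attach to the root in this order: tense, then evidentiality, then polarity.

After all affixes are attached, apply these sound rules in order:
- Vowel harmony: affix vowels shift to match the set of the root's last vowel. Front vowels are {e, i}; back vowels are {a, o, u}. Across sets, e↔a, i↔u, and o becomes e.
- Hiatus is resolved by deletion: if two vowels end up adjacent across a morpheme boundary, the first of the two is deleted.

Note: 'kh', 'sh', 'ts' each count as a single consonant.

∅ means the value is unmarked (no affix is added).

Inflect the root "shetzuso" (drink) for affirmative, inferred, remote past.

Attach tense remote past -a → shetzusoa.
Attach evidentiality inferred -esh → shetzusoaesh.
polarity = affirmative: zero marking, form stays shetzusoaesh.
Apply vowel harmony: shetzusoaesh → shetzusoaash.
Apply vowel deletion: shetzusoaash → shetzusash.

shetzusash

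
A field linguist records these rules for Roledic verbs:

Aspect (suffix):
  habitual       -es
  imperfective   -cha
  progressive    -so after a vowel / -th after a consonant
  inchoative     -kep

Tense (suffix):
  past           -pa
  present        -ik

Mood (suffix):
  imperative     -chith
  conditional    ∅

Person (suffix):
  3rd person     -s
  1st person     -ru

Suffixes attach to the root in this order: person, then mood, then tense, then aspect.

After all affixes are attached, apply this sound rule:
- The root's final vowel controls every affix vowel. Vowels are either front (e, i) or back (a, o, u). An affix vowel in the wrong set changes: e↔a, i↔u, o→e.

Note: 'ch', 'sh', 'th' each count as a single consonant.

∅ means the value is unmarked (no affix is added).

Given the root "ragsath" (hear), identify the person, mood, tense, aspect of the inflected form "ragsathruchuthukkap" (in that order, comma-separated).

1st person, imperative, present, inchoative

Segment: ragsath-ru-chith-ik-kep.
person: -ru → 1st person.
mood: -chith → imperative.
tense: -ik → present.
aspect: -kep → inchoative.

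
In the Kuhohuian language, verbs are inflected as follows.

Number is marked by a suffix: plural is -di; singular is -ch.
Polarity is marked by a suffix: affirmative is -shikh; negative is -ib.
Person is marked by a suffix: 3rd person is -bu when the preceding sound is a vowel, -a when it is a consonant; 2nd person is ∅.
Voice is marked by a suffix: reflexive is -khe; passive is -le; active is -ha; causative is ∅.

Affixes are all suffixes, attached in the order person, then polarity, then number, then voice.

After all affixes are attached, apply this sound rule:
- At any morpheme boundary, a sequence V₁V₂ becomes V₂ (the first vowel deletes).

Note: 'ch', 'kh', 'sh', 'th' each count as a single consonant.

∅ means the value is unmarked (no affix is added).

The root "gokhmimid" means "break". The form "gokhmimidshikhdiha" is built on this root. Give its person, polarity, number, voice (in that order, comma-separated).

Segment: gokhmimid-shikh-di-ha.
person: ∅ → 2nd person.
polarity: -shikh → affirmative.
number: -di → plural.
voice: -ha → active.

2nd person, affirmative, plural, active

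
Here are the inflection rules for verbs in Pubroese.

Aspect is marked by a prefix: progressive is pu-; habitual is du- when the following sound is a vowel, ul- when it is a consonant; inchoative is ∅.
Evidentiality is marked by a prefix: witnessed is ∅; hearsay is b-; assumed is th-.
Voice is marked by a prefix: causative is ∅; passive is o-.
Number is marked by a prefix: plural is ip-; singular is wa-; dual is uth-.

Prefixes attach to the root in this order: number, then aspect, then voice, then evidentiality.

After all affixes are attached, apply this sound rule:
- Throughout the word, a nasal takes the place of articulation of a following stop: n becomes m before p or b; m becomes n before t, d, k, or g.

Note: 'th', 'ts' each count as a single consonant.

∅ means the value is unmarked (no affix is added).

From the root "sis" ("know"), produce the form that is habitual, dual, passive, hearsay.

Attach number dual uth- → uthsis.
Attach aspect habitual du- (before vowel 'u') → duuthsis.
Attach voice passive o- → oduuthsis.
Attach evidentiality hearsay b- → boduuthsis.
Nasal assimilation: no change.

boduuthsis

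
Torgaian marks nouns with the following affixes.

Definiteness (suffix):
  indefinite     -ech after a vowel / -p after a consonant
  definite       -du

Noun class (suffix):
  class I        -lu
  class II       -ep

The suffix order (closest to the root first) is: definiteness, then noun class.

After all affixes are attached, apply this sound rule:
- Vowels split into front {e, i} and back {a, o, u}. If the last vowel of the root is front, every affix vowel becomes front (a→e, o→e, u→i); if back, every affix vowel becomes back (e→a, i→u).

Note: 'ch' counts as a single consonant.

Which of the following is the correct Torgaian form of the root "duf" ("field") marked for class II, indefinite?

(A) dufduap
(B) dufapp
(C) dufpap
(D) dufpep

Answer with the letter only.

Attach definiteness indefinite -p (after consonant 'f') → dufp.
Attach noun class class II -ep → dufpep.
Apply vowel harmony: dufpep → dufpap.
So the correct form is dufpap, option (C).
(A) dufduap is wrong: it uses definite instead of indefinite for definiteness.
(D) dufpep is wrong: it fails to apply the sound rule(s).
(B) dufapp is wrong: it has the affixes in the wrong order.

C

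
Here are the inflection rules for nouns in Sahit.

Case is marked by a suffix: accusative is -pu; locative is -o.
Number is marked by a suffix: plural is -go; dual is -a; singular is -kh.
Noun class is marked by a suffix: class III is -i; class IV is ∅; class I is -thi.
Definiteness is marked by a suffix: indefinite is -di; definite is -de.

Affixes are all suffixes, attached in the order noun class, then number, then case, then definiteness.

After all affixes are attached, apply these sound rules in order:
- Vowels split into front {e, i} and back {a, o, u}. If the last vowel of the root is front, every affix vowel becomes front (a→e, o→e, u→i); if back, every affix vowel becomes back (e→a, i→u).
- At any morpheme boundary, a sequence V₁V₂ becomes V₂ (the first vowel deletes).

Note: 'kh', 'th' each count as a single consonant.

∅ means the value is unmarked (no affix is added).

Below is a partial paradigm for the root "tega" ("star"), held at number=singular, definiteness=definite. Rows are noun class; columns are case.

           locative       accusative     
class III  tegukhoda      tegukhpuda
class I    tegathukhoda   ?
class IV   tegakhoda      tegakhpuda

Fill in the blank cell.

Attach noun class class I -thi → tegathi.
Attach number singular -kh → tegathikh.
Attach case accusative -pu → tegathikhpu.
Attach definiteness definite -de → tegathikhpude.
Apply vowel harmony: tegathikhpude → tegathukhpuda.
Vowel deletion: no change.

tegathukhpuda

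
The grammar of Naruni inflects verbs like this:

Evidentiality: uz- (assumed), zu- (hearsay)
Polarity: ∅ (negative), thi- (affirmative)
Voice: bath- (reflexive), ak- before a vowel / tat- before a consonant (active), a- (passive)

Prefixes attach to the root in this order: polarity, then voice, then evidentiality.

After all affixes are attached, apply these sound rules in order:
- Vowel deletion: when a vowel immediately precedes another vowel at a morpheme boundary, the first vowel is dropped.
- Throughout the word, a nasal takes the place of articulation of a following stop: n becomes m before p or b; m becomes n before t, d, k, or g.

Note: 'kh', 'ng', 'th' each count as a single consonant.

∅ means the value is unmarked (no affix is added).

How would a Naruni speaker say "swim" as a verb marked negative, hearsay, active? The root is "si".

polarity = negative: zero marking, form stays si.
Attach voice active tat- (before consonant 's') → tatsi.
Attach evidentiality hearsay zu- → zutatsi.
Vowel deletion: no change.
Nasal assimilation: no change.

zutatsi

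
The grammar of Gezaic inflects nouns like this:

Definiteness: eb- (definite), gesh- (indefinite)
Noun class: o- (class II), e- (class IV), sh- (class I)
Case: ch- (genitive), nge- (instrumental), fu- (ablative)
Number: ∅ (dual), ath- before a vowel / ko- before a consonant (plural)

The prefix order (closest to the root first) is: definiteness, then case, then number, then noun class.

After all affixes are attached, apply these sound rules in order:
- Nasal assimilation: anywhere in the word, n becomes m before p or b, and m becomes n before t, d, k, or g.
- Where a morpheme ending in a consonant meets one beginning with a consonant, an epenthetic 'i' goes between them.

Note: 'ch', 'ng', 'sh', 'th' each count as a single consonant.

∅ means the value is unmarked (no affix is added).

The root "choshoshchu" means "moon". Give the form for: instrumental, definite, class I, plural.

Attach definiteness definite eb- → ebchoshoshchu.
Attach case instrumental nge- → ngeebchoshoshchu.
Attach number plural ko- (before consonant 'ng') → kongeebchoshoshchu.
Attach noun class class I sh- → shkongeebchoshoshchu.
Nasal assimilation: no change.
Apply epenthesis: shkongeebchoshoshchu → shikongeebichoshoshchu.

shikongeebichoshoshchu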